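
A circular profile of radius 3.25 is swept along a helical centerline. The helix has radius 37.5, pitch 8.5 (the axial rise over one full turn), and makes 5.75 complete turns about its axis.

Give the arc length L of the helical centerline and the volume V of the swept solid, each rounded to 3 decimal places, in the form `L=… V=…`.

2πR = 2π·37.5 = 235.619449
per-turn = √(235.619449² + 8.5²) = √(55516.5248 + 72.25) = √55588.7748 = 235.772718
L = 5.75 × 235.772718 = 1355.693131
V = π·3.25² × L = 33.183072 × 1355.693131 = 44986.063322

L=1355.693 V=44986.063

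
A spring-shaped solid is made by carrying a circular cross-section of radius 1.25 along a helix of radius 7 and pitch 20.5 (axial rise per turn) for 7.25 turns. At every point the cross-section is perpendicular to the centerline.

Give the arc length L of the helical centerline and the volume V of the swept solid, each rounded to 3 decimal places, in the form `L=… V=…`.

2πR = 2π·7 = 43.982297
per-turn = √(43.982297² + 20.5²) = √(1934.4425 + 420.25) = √2354.6925 = 48.525173
L = 7.25 × 48.525173 = 351.807508
V = π·1.25² × L = 4.908739 × 351.807508 = 1726.931066

L=351.808 V=1726.931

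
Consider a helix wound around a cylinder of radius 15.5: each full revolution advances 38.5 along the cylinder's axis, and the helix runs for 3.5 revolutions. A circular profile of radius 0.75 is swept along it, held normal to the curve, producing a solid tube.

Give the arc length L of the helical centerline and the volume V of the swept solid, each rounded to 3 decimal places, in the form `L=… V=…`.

L=366.531 V=647.714

2πR = 2π·15.5 = 97.389372
per-turn = √(97.389372² + 38.5²) = √(9484.6898 + 1482.25) = √10966.9398 = 104.723158
L = 3.5 × 104.723158 = 366.531053
V = π·0.75² × L = 1.767146 × 366.531053 = 647.713836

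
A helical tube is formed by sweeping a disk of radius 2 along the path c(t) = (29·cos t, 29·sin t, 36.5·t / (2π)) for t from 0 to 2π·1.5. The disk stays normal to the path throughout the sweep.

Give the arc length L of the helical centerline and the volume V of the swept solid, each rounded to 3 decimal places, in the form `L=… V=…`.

L=278.748 V=3502.854

2πR = 2π·29 = 182.212374
per-turn = √(182.212374² + 36.5²) = √(33201.3492 + 1332.25) = √34533.5992 = 185.832180
L = 1.5 × 185.832180 = 278.748270
V = π·2² × L = 12.566371 × 278.748270 = 3502.854073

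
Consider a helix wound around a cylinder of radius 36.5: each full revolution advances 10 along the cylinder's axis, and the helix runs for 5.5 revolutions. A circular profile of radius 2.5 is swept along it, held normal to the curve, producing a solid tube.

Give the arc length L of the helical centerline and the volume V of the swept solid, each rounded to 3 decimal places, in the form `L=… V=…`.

L=1262.548 V=24790.072

2πR = 2π·36.5 = 229.336264
per-turn = √(229.336264² + 10²) = √(52595.1219 + 100) = √52695.1219 = 229.554181
L = 5.5 × 229.554181 = 1262.547994
V = π·2.5² × L = 19.634954 × 1262.547994 = 24790.071884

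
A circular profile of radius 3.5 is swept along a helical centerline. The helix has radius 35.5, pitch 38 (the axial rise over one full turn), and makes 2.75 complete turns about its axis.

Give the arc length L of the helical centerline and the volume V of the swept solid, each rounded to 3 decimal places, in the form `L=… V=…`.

2πR = 2π·35.5 = 223.053078
per-turn = √(223.053078² + 38²) = √(49752.6758 + 1444) = √51196.6758 = 226.266824
L = 2.75 × 226.266824 = 622.233767
V = π·3.5² × L = 38.484510 × 622.233767 = 23946.361627

L=622.234 V=23946.362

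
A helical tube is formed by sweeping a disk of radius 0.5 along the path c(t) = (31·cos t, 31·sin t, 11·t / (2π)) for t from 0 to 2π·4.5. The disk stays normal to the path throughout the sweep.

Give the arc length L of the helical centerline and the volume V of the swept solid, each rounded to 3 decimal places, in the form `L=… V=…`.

2πR = 2π·31 = 194.778745
per-turn = √(194.778745² + 11²) = √(37938.7593 + 121) = √38059.7593 = 195.089106
L = 4.5 × 195.089106 = 877.900977
V = π·0.5² × L = 0.785398 × 877.900977 = 689.501815

L=877.901 V=689.502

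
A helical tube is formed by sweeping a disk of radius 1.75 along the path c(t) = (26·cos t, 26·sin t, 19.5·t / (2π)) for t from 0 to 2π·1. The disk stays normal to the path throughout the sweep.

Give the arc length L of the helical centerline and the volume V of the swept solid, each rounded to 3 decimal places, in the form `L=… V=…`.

L=164.523 V=1582.892

2πR = 2π·26 = 163.362818
per-turn = √(163.362818² + 19.5²) = √(26687.4103 + 380.25) = √27067.6603 = 164.522522
L = 1 × 164.522522 = 164.522522
V = π·1.75² × L = 9.621128 × 164.522522 = 1582.892163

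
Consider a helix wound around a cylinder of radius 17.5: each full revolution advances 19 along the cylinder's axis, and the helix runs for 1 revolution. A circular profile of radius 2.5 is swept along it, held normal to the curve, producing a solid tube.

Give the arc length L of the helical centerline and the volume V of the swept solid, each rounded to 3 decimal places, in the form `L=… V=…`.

2πR = 2π·17.5 = 109.955743
per-turn = √(109.955743² + 19²) = √(12090.2654 + 361) = √12451.2654 = 111.585238
L = 1 × 111.585238 = 111.585238
V = π·2.5² × L = 19.634954 × 111.585238 = 2190.971029

L=111.585 V=2190.971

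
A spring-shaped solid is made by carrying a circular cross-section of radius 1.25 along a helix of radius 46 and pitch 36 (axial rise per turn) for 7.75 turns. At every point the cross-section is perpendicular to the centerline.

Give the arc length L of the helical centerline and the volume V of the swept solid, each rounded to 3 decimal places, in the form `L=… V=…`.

L=2257.264 V=11080.320

2πR = 2π·46 = 289.026524
per-turn = √(289.026524² + 36²) = √(83536.3317 + 1296) = √84832.3317 = 291.259904
L = 7.75 × 291.259904 = 2257.264256
V = π·1.25² × L = 4.908739 × 2257.264256 = 11080.320004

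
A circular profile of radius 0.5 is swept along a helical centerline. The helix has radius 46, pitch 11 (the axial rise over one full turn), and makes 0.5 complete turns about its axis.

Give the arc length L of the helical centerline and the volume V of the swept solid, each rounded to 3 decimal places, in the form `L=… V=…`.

L=144.618 V=113.583

2πR = 2π·46 = 289.026524
per-turn = √(289.026524² + 11²) = √(83536.3317 + 121) = √83657.3317 = 289.235772
L = 0.5 × 289.235772 = 144.617886
V = π·0.5² × L = 0.785398 × 144.617886 = 113.582622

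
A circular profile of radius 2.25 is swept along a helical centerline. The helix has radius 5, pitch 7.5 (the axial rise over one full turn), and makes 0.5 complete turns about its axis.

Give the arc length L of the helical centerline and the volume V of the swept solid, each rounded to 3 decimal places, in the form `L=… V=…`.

2πR = 2π·5 = 31.415927
per-turn = √(31.415927² + 7.5²) = √(986.9604 + 56.25) = √1043.2104 = 32.298768
L = 0.5 × 32.298768 = 16.149384
V = π·2.25² × L = 15.904313 × 16.149384 = 256.844858

L=16.149 V=256.845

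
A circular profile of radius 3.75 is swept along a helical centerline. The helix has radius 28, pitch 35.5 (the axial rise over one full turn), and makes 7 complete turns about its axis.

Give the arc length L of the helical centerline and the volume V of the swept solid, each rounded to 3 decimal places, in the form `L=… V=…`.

L=1256.326 V=55502.785

2πR = 2π·28 = 175.929189
per-turn = √(175.929189² + 35.5²) = √(30951.0794 + 1260.25) = √32211.3294 = 179.475150
L = 7 × 179.475150 = 1256.326049
V = π·3.75² × L = 44.178647 × 1256.326049 = 55502.784635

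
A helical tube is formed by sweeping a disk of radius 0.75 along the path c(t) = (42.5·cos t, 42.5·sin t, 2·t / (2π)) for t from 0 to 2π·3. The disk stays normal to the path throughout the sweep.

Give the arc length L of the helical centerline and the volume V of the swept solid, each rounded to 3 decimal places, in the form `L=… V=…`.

L=801.129 V=1415.711

2πR = 2π·42.5 = 267.035376
per-turn = √(267.035376² + 2²) = √(71307.8918 + 4) = √71311.8918 = 267.042865
L = 3 × 267.042865 = 801.128595
V = π·0.75² × L = 1.767146 × 801.128595 = 1415.711087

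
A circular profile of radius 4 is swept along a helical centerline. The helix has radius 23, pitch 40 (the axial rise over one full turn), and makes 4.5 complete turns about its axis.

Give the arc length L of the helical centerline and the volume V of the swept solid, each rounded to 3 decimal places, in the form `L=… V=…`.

2πR = 2π·23 = 144.513262
per-turn = √(144.513262² + 40²) = √(20884.0829 + 1600) = √22484.0829 = 149.946934
L = 4.5 × 149.946934 = 674.761201
V = π·4² × L = 50.265482 × 674.761201 = 33917.197334

L=674.761 V=33917.197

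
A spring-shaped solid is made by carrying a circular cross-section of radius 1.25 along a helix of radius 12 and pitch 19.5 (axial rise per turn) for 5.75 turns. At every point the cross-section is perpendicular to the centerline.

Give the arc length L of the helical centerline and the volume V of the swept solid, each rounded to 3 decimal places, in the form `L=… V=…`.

2πR = 2π·12 = 75.398224
per-turn = √(75.398224² + 19.5²) = √(5684.8921 + 380.25) = √6065.1421 = 77.879022
L = 5.75 × 77.879022 = 447.804379
V = π·1.25² × L = 4.908739 × 447.804379 = 2198.154605

L=447.804 V=2198.155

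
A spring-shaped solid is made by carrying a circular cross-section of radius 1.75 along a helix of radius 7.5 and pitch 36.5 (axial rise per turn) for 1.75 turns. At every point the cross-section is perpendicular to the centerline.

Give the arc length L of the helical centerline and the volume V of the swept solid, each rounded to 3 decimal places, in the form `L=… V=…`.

L=104.311 V=1003.590

2πR = 2π·7.5 = 47.123890
per-turn = √(47.123890² + 36.5²) = √(2220.6610 + 1332.25) = √3552.9110 = 59.606300
L = 1.75 × 59.606300 = 104.311025
V = π·1.75² × L = 9.621128 × 104.311025 = 1003.589670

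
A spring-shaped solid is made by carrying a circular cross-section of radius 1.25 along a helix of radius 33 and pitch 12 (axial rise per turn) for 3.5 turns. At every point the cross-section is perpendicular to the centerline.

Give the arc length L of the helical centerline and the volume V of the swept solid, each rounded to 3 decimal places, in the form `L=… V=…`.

L=726.922 V=3568.271

2πR = 2π·33 = 207.345115
per-turn = √(207.345115² + 12²) = √(42991.9968 + 144) = √43135.9968 = 207.692072
L = 3.5 × 207.692072 = 726.922252
V = π·1.25² × L = 4.908739 × 726.922252 = 3568.271260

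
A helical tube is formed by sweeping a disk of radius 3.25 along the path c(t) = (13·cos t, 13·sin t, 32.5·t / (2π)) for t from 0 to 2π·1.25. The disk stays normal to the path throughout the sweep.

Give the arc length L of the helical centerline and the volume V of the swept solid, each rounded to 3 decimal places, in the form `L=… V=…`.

2πR = 2π·13 = 81.681409
per-turn = √(81.681409² + 32.5²) = √(6671.8526 + 1056.25) = √7728.1026 = 87.909627
L = 1.25 × 87.909627 = 109.887034
V = π·3.25² × L = 33.183072 × 109.887034 = 3646.389410

L=109.887 V=3646.389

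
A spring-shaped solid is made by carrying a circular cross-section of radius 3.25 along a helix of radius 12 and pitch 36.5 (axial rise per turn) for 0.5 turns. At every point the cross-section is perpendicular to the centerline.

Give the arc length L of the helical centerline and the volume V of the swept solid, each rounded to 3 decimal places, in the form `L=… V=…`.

L=41.884 V=1389.846

2πR = 2π·12 = 75.398224
per-turn = √(75.398224² + 36.5²) = √(5684.8921 + 1332.25) = √7017.1421 = 83.768384
L = 0.5 × 83.768384 = 41.884192
V = π·3.25² × L = 33.183072 × 41.884192 = 1389.846173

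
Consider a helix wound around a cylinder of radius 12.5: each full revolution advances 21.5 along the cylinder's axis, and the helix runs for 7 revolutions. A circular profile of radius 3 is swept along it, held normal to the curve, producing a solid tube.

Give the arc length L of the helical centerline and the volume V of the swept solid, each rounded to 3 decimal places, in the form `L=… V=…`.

2πR = 2π·12.5 = 78.539816
per-turn = √(78.539816² + 21.5²) = √(6168.5028 + 462.25) = √6630.7528 = 81.429434
L = 7 × 81.429434 = 570.006039
V = π·3² × L = 28.274334 × 570.006039 = 16116.541069

L=570.006 V=16116.541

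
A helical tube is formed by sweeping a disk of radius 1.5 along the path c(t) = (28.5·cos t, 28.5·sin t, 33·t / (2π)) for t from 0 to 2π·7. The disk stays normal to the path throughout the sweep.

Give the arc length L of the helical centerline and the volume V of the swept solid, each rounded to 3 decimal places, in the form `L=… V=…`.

L=1274.603 V=9009.635

2πR = 2π·28.5 = 179.070781
per-turn = √(179.070781² + 33²) = √(32066.3447 + 1089) = √33155.3447 = 182.086091
L = 7 × 182.086091 = 1274.602640
V = π·1.5² × L = 7.068583 × 1274.602640 = 9009.635154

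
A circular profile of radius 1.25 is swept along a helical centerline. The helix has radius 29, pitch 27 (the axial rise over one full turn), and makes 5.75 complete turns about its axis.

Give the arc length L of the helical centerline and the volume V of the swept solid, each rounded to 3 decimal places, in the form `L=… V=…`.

L=1059.161 V=5199.145

2πR = 2π·29 = 182.212374
per-turn = √(182.212374² + 27²) = √(33201.3492 + 729) = √33930.3492 = 184.201925
L = 5.75 × 184.201925 = 1059.161069
V = π·1.25² × L = 4.908739 × 1059.161069 = 5199.144741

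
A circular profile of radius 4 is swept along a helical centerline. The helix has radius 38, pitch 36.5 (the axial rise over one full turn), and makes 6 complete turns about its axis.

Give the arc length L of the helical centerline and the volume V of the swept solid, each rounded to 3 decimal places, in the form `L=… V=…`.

2πR = 2π·38 = 238.761042
per-turn = √(238.761042² + 36.5²) = √(57006.8350 + 1332.25) = √58339.0850 = 241.534853
L = 6 × 241.534853 = 1449.209116
V = π·4² × L = 50.265482 × 1449.209116 = 72845.195377

L=1449.209 V=72845.195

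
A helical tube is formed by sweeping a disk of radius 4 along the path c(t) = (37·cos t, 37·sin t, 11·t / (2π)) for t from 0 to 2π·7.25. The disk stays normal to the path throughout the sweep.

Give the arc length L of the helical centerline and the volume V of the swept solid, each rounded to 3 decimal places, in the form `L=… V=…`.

L=1687.350 V=84815.469

2πR = 2π·37 = 232.477856
per-turn = √(232.477856² + 11²) = √(54045.9537 + 121) = √54166.9537 = 232.737951
L = 7.25 × 232.737951 = 1687.350143
V = π·4² × L = 50.265482 × 1687.350143 = 84815.468995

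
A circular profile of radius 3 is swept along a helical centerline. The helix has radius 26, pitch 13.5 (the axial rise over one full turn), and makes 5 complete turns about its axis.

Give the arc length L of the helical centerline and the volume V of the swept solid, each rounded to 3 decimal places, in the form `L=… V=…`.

L=819.598 V=23173.598

2πR = 2π·26 = 163.362818
per-turn = √(163.362818² + 13.5²) = √(26687.4103 + 182.25) = √26869.6603 = 163.919676
L = 5 × 163.919676 = 819.598382
V = π·3² × L = 28.274334 × 819.598382 = 23173.598298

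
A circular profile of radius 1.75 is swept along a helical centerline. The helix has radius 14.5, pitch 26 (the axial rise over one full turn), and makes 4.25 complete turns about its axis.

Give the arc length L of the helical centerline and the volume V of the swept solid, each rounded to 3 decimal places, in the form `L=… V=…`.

L=402.660 V=3874.043

2πR = 2π·14.5 = 91.106187
per-turn = √(91.106187² + 26²) = √(8300.3373 + 676) = √8976.3373 = 94.743534
L = 4.25 × 94.743534 = 402.660021
V = π·1.75² × L = 9.621128 × 402.660021 = 3874.043402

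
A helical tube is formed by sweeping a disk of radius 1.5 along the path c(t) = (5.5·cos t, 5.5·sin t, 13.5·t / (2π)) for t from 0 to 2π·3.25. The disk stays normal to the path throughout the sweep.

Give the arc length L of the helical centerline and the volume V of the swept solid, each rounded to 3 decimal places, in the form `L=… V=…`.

2πR = 2π·5.5 = 34.557519
per-turn = √(34.557519² + 13.5²) = √(1194.2221 + 182.25) = √1376.4721 = 37.100837
L = 3.25 × 37.100837 = 120.577721
V = π·1.5² × L = 7.068583 × 120.577721 = 852.313688

L=120.578 V=852.314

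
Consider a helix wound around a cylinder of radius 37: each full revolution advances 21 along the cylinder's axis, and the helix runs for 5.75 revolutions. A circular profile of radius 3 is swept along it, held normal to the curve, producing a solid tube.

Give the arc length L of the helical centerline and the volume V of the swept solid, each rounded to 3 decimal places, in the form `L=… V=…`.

L=1342.190 V=37949.538

2πR = 2π·37 = 232.477856
per-turn = √(232.477856² + 21²) = √(54045.9537 + 441) = √54486.9537 = 233.424407
L = 5.75 × 233.424407 = 1342.190339
V = π·3² × L = 28.274334 × 1342.190339 = 37949.537785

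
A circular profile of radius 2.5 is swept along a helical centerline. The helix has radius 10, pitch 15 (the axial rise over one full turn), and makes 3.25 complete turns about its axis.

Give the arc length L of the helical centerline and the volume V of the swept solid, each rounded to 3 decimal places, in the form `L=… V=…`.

L=209.942 V=4122.201

2πR = 2π·10 = 62.831853
per-turn = √(62.831853² + 15²) = √(3947.8418 + 225) = √4172.8418 = 64.597537
L = 3.25 × 64.597537 = 209.941995
V = π·2.5² × L = 19.634954 × 209.941995 = 4122.201424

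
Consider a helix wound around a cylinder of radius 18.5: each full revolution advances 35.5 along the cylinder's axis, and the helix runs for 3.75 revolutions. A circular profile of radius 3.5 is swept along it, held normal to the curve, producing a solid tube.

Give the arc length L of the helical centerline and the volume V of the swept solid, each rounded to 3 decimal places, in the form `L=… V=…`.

L=455.771 V=17540.139

2πR = 2π·18.5 = 116.238928
per-turn = √(116.238928² + 35.5²) = √(13511.4884 + 1260.25) = √14771.7384 = 121.539041
L = 3.75 × 121.539041 = 455.771403
V = π·3.5² × L = 38.484510 × 455.771403 = 17540.139111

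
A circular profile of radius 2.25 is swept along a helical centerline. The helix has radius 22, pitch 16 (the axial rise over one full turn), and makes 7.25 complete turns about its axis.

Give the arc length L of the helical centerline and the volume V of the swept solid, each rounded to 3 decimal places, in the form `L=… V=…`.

L=1008.859 V=16045.212

2πR = 2π·22 = 138.230077
per-turn = √(138.230077² + 16²) = √(19107.5541 + 256) = √19363.5541 = 139.152988
L = 7.25 × 139.152988 = 1008.859164
V = π·2.25² × L = 15.904313 × 1008.859164 = 16045.211730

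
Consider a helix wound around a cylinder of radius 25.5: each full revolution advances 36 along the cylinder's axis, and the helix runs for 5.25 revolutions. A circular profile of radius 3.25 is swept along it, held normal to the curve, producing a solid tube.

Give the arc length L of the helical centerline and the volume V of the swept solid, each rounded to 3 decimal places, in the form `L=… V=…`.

2πR = 2π·25.5 = 160.221225
per-turn = √(160.221225² + 36²) = √(25670.8410 + 1296) = √26966.8410 = 164.215837
L = 5.25 × 164.215837 = 862.133143
V = π·3.25² × L = 33.183072 × 862.133143 = 28608.226508

L=862.133 V=28608.227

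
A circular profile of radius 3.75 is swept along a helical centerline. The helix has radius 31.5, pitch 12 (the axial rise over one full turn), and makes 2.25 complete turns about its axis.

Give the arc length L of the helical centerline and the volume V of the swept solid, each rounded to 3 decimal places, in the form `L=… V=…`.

L=446.139 V=19709.796

2πR = 2π·31.5 = 197.920337
per-turn = √(197.920337² + 12²) = √(39172.4599 + 144) = √39316.4599 = 198.283786
L = 2.25 × 198.283786 = 446.138519
V = π·3.75² × L = 44.178647 × 446.138519 = 19709.796004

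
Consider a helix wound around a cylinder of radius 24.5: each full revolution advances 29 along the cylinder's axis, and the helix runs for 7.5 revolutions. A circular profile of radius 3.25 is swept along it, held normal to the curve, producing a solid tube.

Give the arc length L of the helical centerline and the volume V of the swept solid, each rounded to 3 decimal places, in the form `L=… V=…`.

L=1174.844 V=38984.928

2πR = 2π·24.5 = 153.938040
per-turn = √(153.938040² + 29²) = √(23696.9202 + 841) = √24537.9202 = 156.645843
L = 7.5 × 156.645843 = 1174.843823
V = π·3.25² × L = 33.183072 × 1174.843823 = 38984.927655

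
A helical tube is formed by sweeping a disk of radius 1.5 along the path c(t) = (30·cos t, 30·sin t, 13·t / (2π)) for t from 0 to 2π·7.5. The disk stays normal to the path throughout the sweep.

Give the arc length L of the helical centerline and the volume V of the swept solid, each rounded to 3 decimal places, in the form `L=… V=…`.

2πR = 2π·30 = 188.495559
per-turn = √(188.495559² + 13²) = √(35530.5758 + 169) = √35699.5758 = 188.943314
L = 7.5 × 188.943314 = 1417.074854
V = π·1.5² × L = 7.068583 × 1417.074854 = 10016.711888

L=1417.075 V=10016.712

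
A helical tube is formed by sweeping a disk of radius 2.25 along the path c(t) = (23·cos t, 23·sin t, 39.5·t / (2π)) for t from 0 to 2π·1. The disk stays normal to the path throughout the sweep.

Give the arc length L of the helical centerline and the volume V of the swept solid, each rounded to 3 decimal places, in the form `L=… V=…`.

L=149.814 V=2382.694

2πR = 2π·23 = 144.513262
per-turn = √(144.513262² + 39.5²) = √(20884.0829 + 1560.25) = √22444.3329 = 149.814328
L = 1 × 149.814328 = 149.814328
V = π·2.25² × L = 15.904313 × 149.814328 = 2382.693938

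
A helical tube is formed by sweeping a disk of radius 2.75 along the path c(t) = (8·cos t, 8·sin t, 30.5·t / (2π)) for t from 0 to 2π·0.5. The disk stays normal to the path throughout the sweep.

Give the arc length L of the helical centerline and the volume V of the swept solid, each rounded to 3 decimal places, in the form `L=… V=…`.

L=29.398 V=698.436

2πR = 2π·8 = 50.265482
per-turn = √(50.265482² + 30.5²) = √(2526.6187 + 930.25) = √3456.8687 = 58.795142
L = 0.5 × 58.795142 = 29.397571
V = π·2.75² × L = 23.758294 × 29.397571 = 698.436148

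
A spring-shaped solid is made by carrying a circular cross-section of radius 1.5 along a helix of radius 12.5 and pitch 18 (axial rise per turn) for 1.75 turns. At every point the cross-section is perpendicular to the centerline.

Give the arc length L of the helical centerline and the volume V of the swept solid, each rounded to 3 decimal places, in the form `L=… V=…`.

L=141.008 V=996.728

2πR = 2π·12.5 = 78.539816
per-turn = √(78.539816² + 18²) = √(6168.5028 + 324) = √6492.5028 = 80.576068
L = 1.75 × 80.576068 = 141.008119
V = π·1.5² × L = 7.068583 × 141.008119 = 996.727660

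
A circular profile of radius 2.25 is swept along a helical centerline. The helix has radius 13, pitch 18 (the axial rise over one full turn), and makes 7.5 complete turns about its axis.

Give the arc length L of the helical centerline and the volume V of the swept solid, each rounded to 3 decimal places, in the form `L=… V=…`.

2πR = 2π·13 = 81.681409
per-turn = √(81.681409² + 18²) = √(6671.8526 + 324) = √6995.8526 = 83.641213
L = 7.5 × 83.641213 = 627.309100
V = π·2.25² × L = 15.904313 × 627.309100 = 9976.920159

L=627.309 V=9976.920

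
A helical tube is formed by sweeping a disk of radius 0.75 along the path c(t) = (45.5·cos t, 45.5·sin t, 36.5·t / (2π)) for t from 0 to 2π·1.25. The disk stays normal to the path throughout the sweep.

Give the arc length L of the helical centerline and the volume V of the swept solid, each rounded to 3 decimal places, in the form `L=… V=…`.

L=360.257 V=636.627

2πR = 2π·45.5 = 285.884931
per-turn = √(285.884931² + 36.5²) = √(81730.1940 + 1332.25) = √83062.4440 = 288.205559
L = 1.25 × 288.205559 = 360.256948
V = π·0.75² × L = 1.767146 × 360.256948 = 636.626578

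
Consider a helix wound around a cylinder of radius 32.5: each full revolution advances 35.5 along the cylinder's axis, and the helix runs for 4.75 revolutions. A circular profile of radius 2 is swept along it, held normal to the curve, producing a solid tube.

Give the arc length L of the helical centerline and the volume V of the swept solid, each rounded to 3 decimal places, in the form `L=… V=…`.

L=984.515 V=12371.781

2πR = 2π·32.5 = 204.203522
per-turn = √(204.203522² + 35.5²) = √(41699.0786 + 1260.25) = √42959.3286 = 207.266323
L = 4.75 × 207.266323 = 984.515034
V = π·2² × L = 12.566371 × 984.515034 = 12371.780788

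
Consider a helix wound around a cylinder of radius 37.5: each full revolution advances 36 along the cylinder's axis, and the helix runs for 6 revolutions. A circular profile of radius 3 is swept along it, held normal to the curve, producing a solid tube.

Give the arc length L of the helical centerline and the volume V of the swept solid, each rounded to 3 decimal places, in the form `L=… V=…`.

2πR = 2π·37.5 = 235.619449
per-turn = √(235.619449² + 36²) = √(55516.5248 + 1296) = √56812.5248 = 238.353781
L = 6 × 238.353781 = 1430.122684
V = π·3² × L = 28.274334 × 1430.122684 = 40435.766259

L=1430.123 V=40435.766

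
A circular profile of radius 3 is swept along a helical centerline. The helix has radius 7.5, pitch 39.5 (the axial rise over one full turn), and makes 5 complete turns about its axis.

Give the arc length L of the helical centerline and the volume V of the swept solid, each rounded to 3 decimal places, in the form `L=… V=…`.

2πR = 2π·7.5 = 47.123890
per-turn = √(47.123890² + 39.5²) = √(2220.6610 + 1560.25) = √3780.9110 = 61.489113
L = 5 × 61.489113 = 307.445564
V = π·3² × L = 28.274334 × 307.445564 = 8692.818524

L=307.446 V=8692.819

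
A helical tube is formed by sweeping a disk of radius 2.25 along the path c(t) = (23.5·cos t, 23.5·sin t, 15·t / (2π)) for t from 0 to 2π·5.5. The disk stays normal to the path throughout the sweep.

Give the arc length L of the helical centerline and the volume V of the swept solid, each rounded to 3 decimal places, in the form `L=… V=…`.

L=816.281 V=12982.396

2πR = 2π·23.5 = 147.654855
per-turn = √(147.654855² + 15²) = √(21801.9561 + 225) = √22026.9561 = 148.414811
L = 5.5 × 148.414811 = 816.281460
V = π·2.25² × L = 15.904313 × 816.281460 = 12982.395687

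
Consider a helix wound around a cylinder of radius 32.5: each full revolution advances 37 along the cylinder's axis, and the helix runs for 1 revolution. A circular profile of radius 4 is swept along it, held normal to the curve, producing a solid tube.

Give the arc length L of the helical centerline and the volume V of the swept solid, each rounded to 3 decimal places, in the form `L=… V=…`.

2πR = 2π·32.5 = 204.203522
per-turn = √(204.203522² + 37²) = √(41699.0786 + 1369) = √43068.0786 = 207.528501
L = 1 × 207.528501 = 207.528501
V = π·4² × L = 50.265482 × 207.528501 = 10431.520210

L=207.529 V=10431.520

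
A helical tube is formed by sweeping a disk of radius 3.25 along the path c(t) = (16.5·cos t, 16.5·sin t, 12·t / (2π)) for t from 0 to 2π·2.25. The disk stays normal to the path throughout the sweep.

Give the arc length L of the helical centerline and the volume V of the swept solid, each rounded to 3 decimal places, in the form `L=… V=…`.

2πR = 2π·16.5 = 103.672558
per-turn = √(103.672558² + 12²) = √(10747.9992 + 144) = √10891.9992 = 104.364741
L = 2.25 × 104.364741 = 234.820668
V = π·3.25² × L = 33.183072 × 234.820668 = 7792.071214

L=234.821 V=7792.071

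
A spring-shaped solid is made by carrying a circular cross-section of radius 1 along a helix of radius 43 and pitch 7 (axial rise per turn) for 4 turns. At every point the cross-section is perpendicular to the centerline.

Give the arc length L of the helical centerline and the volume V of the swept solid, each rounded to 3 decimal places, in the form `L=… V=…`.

L=1081.071 V=3396.283

2πR = 2π·43 = 270.176968
per-turn = √(270.176968² + 7²) = √(72995.5942 + 49) = √73044.5942 = 270.267634
L = 4 × 270.267634 = 1081.070537
V = π·1² × L = 3.141593 × 1081.070537 = 3396.283258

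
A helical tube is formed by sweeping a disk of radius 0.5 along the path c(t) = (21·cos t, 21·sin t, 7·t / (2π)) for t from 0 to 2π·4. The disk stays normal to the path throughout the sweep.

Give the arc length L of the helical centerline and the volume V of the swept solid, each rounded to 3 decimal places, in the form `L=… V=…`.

L=528.530 V=415.106

2πR = 2π·21 = 131.946891
per-turn = √(131.946891² + 7²) = √(17409.9822 + 49) = √17458.9822 = 132.132442
L = 4 × 132.132442 = 528.529767
V = π·0.5² × L = 0.785398 × 528.529767 = 415.106308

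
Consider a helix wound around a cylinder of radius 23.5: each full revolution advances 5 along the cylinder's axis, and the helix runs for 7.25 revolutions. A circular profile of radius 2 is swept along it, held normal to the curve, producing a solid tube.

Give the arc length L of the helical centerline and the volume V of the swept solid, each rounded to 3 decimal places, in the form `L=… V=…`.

L=1071.111 V=13459.981

2πR = 2π·23.5 = 147.654855
per-turn = √(147.654855² + 5²) = √(21801.9561 + 25) = √21826.9561 = 147.739487
L = 7.25 × 147.739487 = 1071.111283
V = π·2² × L = 12.566371 × 1071.111283 = 13459.981355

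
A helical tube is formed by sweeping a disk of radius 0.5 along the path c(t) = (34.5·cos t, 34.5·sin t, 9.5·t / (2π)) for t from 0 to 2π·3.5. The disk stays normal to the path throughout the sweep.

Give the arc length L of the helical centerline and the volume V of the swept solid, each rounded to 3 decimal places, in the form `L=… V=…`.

2πR = 2π·34.5 = 216.769893
per-turn = √(216.769893² + 9.5²) = √(46989.1866 + 90.25) = √47079.4366 = 216.977963
L = 3.5 × 216.977963 = 759.422872
V = π·0.5² × L = 0.785398 × 759.422872 = 596.449329

L=759.423 V=596.449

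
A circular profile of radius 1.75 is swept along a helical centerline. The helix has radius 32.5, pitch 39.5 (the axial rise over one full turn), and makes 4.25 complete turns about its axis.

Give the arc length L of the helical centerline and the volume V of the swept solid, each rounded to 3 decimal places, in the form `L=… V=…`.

L=883.952 V=8504.618

2πR = 2π·32.5 = 204.203522
per-turn = √(204.203522² + 39.5²) = √(41699.0786 + 1560.25) = √43259.3286 = 207.988770
L = 4.25 × 207.988770 = 883.952274
V = π·1.75² × L = 9.621128 × 883.952274 = 8504.617534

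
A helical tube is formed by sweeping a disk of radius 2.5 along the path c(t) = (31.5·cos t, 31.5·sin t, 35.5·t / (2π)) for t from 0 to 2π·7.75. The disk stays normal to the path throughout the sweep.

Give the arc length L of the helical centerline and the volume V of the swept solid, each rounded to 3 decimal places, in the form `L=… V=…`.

L=1558.361 V=30598.351

2πR = 2π·31.5 = 197.920337
per-turn = √(197.920337² + 35.5²) = √(39172.4599 + 1260.25) = √40432.7099 = 201.078865
L = 7.75 × 201.078865 = 1558.361202
V = π·2.5² × L = 19.634954 × 1558.361202 = 30598.350652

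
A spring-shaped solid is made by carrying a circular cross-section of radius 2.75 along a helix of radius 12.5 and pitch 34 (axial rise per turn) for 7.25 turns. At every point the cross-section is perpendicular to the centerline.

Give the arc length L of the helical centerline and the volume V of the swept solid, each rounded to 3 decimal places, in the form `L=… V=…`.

L=620.479 V=14741.523

2πR = 2π·12.5 = 78.539816
per-turn = √(78.539816² + 34²) = √(6168.5028 + 1156) = √7324.5028 = 85.583309
L = 7.25 × 85.583309 = 620.478989
V = π·2.75² × L = 23.758294 × 620.478989 = 14741.522517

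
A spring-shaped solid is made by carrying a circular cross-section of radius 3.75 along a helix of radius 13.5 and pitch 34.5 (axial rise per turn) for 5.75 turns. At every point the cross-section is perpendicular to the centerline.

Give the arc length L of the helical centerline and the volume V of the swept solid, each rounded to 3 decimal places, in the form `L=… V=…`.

2πR = 2π·13.5 = 84.823002
per-turn = √(84.823002² + 34.5²) = √(7194.9416 + 1190.25) = √8385.1916 = 91.570692
L = 5.75 × 91.570692 = 526.531478
V = π·3.75² × L = 44.178647 × 526.531478 = 23261.448148

L=526.531 V=23261.448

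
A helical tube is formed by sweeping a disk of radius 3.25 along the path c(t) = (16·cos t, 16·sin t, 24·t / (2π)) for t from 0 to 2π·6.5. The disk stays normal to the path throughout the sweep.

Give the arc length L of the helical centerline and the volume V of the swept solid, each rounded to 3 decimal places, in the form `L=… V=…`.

L=671.814 V=22292.865

2πR = 2π·16 = 100.530965
per-turn = √(100.530965² + 24²) = √(10106.4749 + 576) = √10682.4749 = 103.356059
L = 6.5 × 103.356059 = 671.814383
V = π·3.25² × L = 33.183072 × 671.814383 = 22292.865303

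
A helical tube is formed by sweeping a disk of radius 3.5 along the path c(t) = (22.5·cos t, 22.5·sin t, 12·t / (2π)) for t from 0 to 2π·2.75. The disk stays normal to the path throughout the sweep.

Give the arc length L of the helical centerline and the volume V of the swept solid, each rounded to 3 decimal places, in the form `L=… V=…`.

L=390.170 V=15015.507

2πR = 2π·22.5 = 141.371669
per-turn = √(141.371669² + 12²) = √(19985.9489 + 144) = √20129.9489 = 141.880051
L = 2.75 × 141.880051 = 390.170141
V = π·3.5² × L = 38.484510 × 390.170141 = 15015.506682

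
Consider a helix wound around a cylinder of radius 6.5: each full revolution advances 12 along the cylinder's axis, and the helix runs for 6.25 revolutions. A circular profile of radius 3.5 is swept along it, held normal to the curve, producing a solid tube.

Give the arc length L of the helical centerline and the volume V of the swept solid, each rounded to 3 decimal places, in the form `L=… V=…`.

2πR = 2π·6.5 = 40.840704
per-turn = √(40.840704² + 12²) = √(1667.9631 + 144) = √1811.9631 = 42.567160
L = 6.25 × 42.567160 = 266.044752
V = π·3.5² × L = 38.484510 × 266.044752 = 10238.601938

L=266.045 V=10238.602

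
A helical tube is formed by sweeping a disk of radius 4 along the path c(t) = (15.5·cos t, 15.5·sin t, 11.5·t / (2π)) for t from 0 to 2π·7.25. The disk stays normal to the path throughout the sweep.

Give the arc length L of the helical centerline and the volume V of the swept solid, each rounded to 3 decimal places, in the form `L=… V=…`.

2πR = 2π·15.5 = 97.389372
per-turn = √(97.389372² + 11.5²) = √(9484.6898 + 132.25) = √9616.9398 = 98.065997
L = 7.25 × 98.065997 = 710.978481
V = π·4² × L = 50.265482 × 710.978481 = 35737.676341

L=710.978 V=35737.676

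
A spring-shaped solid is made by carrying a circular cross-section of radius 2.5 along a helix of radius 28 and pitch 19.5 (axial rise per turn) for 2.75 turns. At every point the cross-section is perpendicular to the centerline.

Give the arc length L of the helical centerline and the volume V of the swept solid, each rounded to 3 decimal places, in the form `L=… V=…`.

L=486.768 V=9557.669

2πR = 2π·28 = 175.929189
per-turn = √(175.929189² + 19.5²) = √(30951.0794 + 380.25) = √31331.3294 = 177.006580
L = 2.75 × 177.006580 = 486.768095
V = π·2.5² × L = 19.634954 × 486.768095 = 9557.669201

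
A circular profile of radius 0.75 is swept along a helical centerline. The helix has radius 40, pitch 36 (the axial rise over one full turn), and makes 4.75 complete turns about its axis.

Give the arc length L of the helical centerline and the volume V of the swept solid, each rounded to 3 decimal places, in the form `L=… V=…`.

L=1205.990 V=2131.160

2πR = 2π·40 = 251.327412
per-turn = √(251.327412² + 36²) = √(63165.4682 + 1296) = √64461.4682 = 253.892631
L = 4.75 × 253.892631 = 1205.989998
V = π·0.75² × L = 1.767146 × 1205.989998 = 2131.160242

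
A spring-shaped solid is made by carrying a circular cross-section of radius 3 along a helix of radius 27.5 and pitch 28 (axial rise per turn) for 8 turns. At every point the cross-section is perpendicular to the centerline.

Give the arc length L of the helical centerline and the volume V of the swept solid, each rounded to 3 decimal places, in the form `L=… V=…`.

L=1400.333 V=39593.472

2πR = 2π·27.5 = 172.787596
per-turn = √(172.787596² + 28²) = √(29855.5533 + 784) = √30639.5533 = 175.041576
L = 8 × 175.041576 = 1400.332608
V = π·3² × L = 28.274334 × 1400.332608 = 39593.471695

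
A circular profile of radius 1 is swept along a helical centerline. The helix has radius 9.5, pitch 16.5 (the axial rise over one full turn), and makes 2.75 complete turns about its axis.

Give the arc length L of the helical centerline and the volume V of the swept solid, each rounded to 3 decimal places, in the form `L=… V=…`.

2πR = 2π·9.5 = 59.690260
per-turn = √(59.690260² + 16.5²) = √(3562.9272 + 272.25) = √3835.1772 = 61.928807
L = 2.75 × 61.928807 = 170.304220
V = π·1² × L = 3.141593 × 170.304220 = 535.026488

L=170.304 V=535.026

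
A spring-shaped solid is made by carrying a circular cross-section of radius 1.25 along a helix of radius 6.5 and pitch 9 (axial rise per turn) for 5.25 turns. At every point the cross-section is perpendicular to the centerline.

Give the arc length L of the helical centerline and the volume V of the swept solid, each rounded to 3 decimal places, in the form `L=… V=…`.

L=219.558 V=1077.754

2πR = 2π·6.5 = 40.840704
per-turn = √(40.840704² + 9²) = √(1667.9631 + 81) = √1748.9631 = 41.820607
L = 5.25 × 41.820607 = 219.558185
V = π·1.25² × L = 4.908739 × 219.558185 = 1077.753721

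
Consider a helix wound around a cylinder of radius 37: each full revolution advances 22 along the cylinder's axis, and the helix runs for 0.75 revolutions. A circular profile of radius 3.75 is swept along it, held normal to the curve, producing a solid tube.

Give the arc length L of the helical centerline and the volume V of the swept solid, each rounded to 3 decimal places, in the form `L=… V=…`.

2πR = 2π·37 = 232.477856
per-turn = √(232.477856² + 22²) = √(54045.9537 + 484) = √54529.9537 = 233.516496
L = 0.75 × 233.516496 = 175.137372
V = π·3.75² × L = 44.178647 × 175.137372 = 7737.332066

L=175.137 V=7737.332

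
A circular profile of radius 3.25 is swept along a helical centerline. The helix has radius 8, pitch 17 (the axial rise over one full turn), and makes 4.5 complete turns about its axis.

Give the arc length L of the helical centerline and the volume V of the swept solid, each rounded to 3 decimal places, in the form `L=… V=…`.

L=238.781 V=7923.481

2πR = 2π·8 = 50.265482
per-turn = √(50.265482² + 17²) = √(2526.6187 + 289) = √2815.6187 = 53.062404
L = 4.5 × 53.062404 = 238.780818
V = π·3.25² × L = 33.183072 × 238.780818 = 7923.481184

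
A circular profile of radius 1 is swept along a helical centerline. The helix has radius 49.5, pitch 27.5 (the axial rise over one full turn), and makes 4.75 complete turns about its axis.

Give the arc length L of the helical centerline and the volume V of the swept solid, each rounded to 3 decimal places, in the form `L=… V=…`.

2πR = 2π·49.5 = 311.017673
per-turn = √(311.017673² + 27.5²) = √(96731.9927 + 756.25) = √97488.2427 = 312.231073
L = 4.75 × 312.231073 = 1483.097595
V = π·1² × L = 3.141593 × 1483.097595 = 4659.288509

L=1483.098 V=4659.289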